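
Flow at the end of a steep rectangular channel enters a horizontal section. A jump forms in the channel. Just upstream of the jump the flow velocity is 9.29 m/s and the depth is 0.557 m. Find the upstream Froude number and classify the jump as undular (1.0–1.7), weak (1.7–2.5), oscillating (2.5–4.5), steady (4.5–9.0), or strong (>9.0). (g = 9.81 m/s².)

Fr₁ = 3.97; oscillating jump

Fr₁ = V₁/√(g·y₁) = 9.29/√(9.81×0.557) = 3.97.
Fr₁ = 3.97 lies in the oscillating range.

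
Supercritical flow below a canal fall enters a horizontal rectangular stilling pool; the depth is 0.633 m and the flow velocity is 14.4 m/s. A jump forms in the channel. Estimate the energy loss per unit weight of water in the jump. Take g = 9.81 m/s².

ΔE = 6.16 m

Fr₁ = V₁/√(g·y₁) = 14.4/√(9.81×0.633) = 5.78.
By Bélanger, y₂/y₁ = ½[√(1 + 8Fr₁²) − 1] = ½[√268.1 − 1] = 7.69.
y₂ = 7.69 × 0.633 = 4.87 m.
q = V₁·y₁ = 14.4 × 0.633 = 9.12 m²/s. V₂ = q/y₂ = 9.12/4.87 = 1.87 m/s. E₁ = y₁ + V₁²/2g = 11.2 m; E₂ = y₂ + V₂²/2g = 5.05 m. ΔE = E₁ − E₂ = 6.16 m.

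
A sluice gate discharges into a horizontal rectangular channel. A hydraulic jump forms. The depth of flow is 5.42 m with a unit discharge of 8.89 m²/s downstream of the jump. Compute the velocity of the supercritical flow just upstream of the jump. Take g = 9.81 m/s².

V₁ = 17.7 m/s

V₂ = q/y₂ = 8.89/5.42 = 1.64 m/s; Fr₂ = V₂/√(g·y₂) = 0.225.
Since the conjugate-depth ratio holds either way, y₁/y₂ = ½[√(1 + 8Fr₂²) − 1] = ½[√1.405 − 1] = 0.0926.
y₁ = 0.0926 × 5.42 = 0.502 m.
V₁ = q/y₁ = 8.89/0.502 = 17.7 m/s.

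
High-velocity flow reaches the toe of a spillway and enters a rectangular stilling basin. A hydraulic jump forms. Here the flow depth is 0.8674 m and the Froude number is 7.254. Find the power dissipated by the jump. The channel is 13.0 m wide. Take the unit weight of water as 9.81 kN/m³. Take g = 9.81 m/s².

P = 35052 kW

Fr₁ = 7.254 (given).
Conjugate-depth relation: y₂/y₁ = ½[√(1 + 8Fr₁²) − 1] = ½[√421.96 − 1] = 9.771.
y₂ = 9.771 × 0.8674 = 8.475 m.
Head loss: ΔE = (y₂ − y₁)³/(4y₁y₂) = (8.475 − 0.8674)³/(4×0.8674×8.475) = 440.3/29.41 = 14.97 m.
V₁ = Fr₁·√(g·y₁) = 7.254×√(9.81×0.8674) = 21.16 m/s; q = V₁·y₁ = 18.35 m²/s. Q = q·b = 18.35 × 13.0 = 238.6 m³/s. P = γ·Q·ΔE = 9.81 × 238.6 × 14.97 = 35052 kW.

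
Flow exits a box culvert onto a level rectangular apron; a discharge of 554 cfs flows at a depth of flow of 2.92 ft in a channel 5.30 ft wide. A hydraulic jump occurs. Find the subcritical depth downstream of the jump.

y₂ = 13.9 ft

q = Q/b = 554/5.30 = 105 ft²/s; V₁ = q/y₁ = 35.8 ft/s. Fr₁ = V₁/√(g·y₁) = 3.69.
By Bélanger, y₂/y₁ = ½[√(1 + 8Fr₁²) − 1] = ½[√110.0 − 1] = 4.74.
y₂ = 4.74 × 2.92 = 13.9 ft.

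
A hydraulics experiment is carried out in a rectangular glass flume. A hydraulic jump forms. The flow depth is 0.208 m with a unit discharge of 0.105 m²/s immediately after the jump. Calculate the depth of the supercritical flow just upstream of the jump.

y₁ = 0.0430 m

V₂ = q/y₂ = 0.105/0.208 = 0.505 m/s; Fr₂ = V₂/√(g·y₂) = 0.353.
Applying the sequent-depth relation in reverse, y₁/y₂ = ½[√(1 + 8Fr₂²) − 1] = ½[√1.999 − 1] = 0.207.
y₁ = 0.207 × 0.208 = 0.0430 m.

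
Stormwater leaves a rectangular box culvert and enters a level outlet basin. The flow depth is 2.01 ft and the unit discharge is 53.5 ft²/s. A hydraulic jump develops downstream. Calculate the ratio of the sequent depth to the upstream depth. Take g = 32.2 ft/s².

y₂/y₁ = 4.21

V₁ = q/y₁ = 53.5/2.01 = 26.6 ft/s. Fr₁ = V₁/√(g·y₁) = 26.6/√(32.2×2.01) = 3.31.
Sequent-depth ratio: y₂/y₁ = ½[√(1 + 8Fr₁²) − 1] = ½[√88.57 − 1] = 4.21.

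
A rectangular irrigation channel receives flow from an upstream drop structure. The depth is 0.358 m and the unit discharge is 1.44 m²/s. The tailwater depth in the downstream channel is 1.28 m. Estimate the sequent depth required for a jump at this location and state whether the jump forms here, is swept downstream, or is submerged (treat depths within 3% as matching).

y₂ = 0.922 m; the jump is submerged

V₁ = q/y₁ = 1.44/0.358 = 4.02 m/s. Fr₁ = V₁/√(g·y₁) = 4.02/√(9.81×0.358) = 2.15.
By Bélanger, y₂/y₁ = ½[√(1 + 8Fr₁²) − 1] = ½[√37.86 − 1] = 2.58.
y₂ = 2.58 × 0.358 = 0.922 m.
Tailwater y_tw = 1.28 m: y_tw > y₂, so the jump is submerged.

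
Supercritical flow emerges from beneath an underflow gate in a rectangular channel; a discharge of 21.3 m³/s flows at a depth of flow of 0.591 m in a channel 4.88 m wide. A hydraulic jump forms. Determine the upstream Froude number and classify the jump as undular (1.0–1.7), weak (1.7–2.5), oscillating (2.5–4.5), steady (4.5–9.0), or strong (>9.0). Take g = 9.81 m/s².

q = Q/b = 21.3/4.88 = 4.36 m²/s; V₁ = q/y₁ = 7.39 m/s. Fr₁ = V₁/√(g·y₁) = 3.07.
Fr₁ = 3.07 lies in the oscillating range.

Fr₁ = 3.07; oscillating jump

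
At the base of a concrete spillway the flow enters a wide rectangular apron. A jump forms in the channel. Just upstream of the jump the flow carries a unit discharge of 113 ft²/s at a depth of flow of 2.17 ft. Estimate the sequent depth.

y₂ = 18.1 ft

V₁ = q/y₁ = 113/2.17 = 52.1 ft/s. Fr₁ = V₁/√(g·y₁) = 52.1/√(32.2×2.17) = 6.23.
Conjugate-depth relation: y₂/y₁ = ½[√(1 + 8Fr₁²) − 1] = ½[√311.5 − 1] = 8.32.
y₂ = 8.32 × 2.17 = 18.1 ft.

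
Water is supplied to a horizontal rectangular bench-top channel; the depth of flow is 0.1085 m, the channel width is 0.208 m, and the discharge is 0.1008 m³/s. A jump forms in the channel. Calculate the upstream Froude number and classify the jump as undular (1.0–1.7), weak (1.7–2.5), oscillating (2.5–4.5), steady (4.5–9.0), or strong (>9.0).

Fr₁ = 4.329; oscillating jump

q = Q/b = 0.1008/0.208 = 0.4846 m²/s; V₁ = q/y₁ = 4.467 m/s. Fr₁ = V₁/√(g·y₁) = 4.329.
Fr₁ = 4.329 lies in the oscillating range.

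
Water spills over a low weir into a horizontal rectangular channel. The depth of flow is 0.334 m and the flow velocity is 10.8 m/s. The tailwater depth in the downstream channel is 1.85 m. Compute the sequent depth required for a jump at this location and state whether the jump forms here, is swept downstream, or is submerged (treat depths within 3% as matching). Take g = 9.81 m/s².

y₂ = 2.66 m; the jump is swept downstream

Fr₁ = V₁/√(g·y₁) = 10.8/√(9.81×0.334) = 5.97.
From the momentum equation for a rectangular channel, y₂/y₁ = ½[√(1 + 8Fr₁²) − 1] = ½[√285.8 − 1] = 7.95.
y₂ = 7.95 × 0.334 = 2.66 m.
Tailwater y_tw = 1.85 m: y_tw < y₂, so the jump is swept downstream.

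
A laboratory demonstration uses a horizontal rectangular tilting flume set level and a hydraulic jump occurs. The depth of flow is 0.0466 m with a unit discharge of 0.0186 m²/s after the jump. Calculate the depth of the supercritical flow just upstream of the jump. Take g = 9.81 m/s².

y₁ = 0.0220 m

V₂ = q/y₂ = 0.0186/0.0466 = 0.399 m/s; Fr₂ = V₂/√(g·y₂) = 0.590.
From the momentum equation (using Fr₂), y₁/y₂ = ½[√(1 + 8Fr₂²) − 1] = ½[√3.788 − 1] = 0.473.
y₁ = 0.473 × 0.0466 = 0.0220 m.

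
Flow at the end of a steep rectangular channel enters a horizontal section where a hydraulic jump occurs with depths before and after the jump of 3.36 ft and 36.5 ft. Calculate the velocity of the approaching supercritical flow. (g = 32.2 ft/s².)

V₁ = 83.5 ft/s

For a rectangular channel the momentum equation gives q² = ½·g·y₁·y₂·(y₁ + y₂) = ½×32.2×3.36×36.5×39.9 = 78704.
q = √78704 = 281 ft²/s.
V₁ = q/y₁ = 281/3.36 = 83.5 ft/s.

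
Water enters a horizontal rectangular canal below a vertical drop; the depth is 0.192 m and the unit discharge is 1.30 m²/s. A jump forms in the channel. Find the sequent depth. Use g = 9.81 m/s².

V₁ = q/y₁ = 1.30/0.192 = 6.77 m/s. Fr₁ = V₁/√(g·y₁) = 6.77/√(9.81×0.192) = 4.93.
From the momentum equation for a rectangular channel, y₂/y₁ = ½[√(1 + 8Fr₁²) − 1] = ½[√195.7 − 1] = 6.49.
y₂ = 6.49 × 0.192 = 1.25 m.

y₂ = 1.25 m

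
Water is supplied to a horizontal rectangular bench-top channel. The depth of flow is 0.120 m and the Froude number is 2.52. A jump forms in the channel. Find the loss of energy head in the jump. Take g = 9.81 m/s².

ΔE = 0.0895 m

Fr₁ = 2.52 (given).
Conjugate-depth relation: y₂/y₁ = ½[√(1 + 8Fr₁²) − 1] = ½[√51.80 − 1] = 3.10.
y₂ = 3.10 × 0.120 = 0.372 m.
V₁ = Fr₁·√(g·y₁) = 2.52×√(9.81×0.120) = 2.73 m/s; q = V₁·y₁ = 0.328 m²/s. V₂ = q/y₂ = 0.328/0.372 = 0.882 m/s. E₁ = y₁ + V₁²/2g = 0.501 m; E₂ = y₂ + V₂²/2g = 0.412 m. ΔE = E₁ − E₂ = 0.0895 m.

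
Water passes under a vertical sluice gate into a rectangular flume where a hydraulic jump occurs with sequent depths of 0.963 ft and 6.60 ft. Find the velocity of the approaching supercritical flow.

For a rectangular channel the momentum equation gives q² = ½·g·y₁·y₂·(y₁ + y₂) = ½×32.2×0.963×6.60×7.56 = 774.
q = √774 = 27.8 ft²/s.
V₁ = q/y₁ = 27.8/0.963 = 28.9 ft/s.

V₁ = 28.9 ft/s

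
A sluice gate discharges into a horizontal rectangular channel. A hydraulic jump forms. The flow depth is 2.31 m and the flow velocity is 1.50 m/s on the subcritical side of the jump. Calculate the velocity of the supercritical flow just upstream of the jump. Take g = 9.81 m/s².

Fr₂ = V₂/√(g·y₂) = 1.50/√(9.81×2.31) = 0.315.
Applying the sequent-depth relation in reverse, y₁/y₂ = ½[√(1 + 8Fr₂²) − 1] = ½[√1.794 − 1] = 0.170.
y₁ = 0.170 × 2.31 = 0.392 m.
V₁ = q/y₁ = 3.46/0.392 = 8.84 m/s.

V₁ = 8.84 m/s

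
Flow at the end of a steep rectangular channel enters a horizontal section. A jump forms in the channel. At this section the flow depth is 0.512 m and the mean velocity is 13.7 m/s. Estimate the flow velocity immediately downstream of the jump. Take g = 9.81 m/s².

V₂ = 1.68 m/s

Fr₁ = V₁/√(g·y₁) = 13.7/√(9.81×0.512) = 6.11.
Bélanger equation: y₂/y₁ = ½[√(1 + 8Fr₁²) − 1] = ½[√299.9 − 1] = 8.16.
y₂ = 8.16 × 0.512 = 4.18 m.
q = V₁·y₁ = 13.7 × 0.512 = 7.01 m²/s.
V₂ = q/y₂ = 7.01/4.18 = 1.68 m/s.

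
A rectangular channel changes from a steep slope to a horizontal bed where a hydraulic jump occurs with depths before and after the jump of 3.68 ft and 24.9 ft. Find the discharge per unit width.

q = 205 ft²/s

For a rectangular channel the momentum equation gives q² = ½·g·y₁·y₂·(y₁ + y₂) = ½×32.2×3.68×24.9×28.6 = 42163.
q = √42163 = 205 ft²/s.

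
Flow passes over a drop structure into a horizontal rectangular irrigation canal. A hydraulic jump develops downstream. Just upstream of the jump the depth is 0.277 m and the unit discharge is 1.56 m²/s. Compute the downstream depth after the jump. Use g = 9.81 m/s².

V₁ = q/y₁ = 1.56/0.277 = 5.63 m/s. Fr₁ = V₁/√(g·y₁) = 5.63/√(9.81×0.277) = 3.42.
Conjugate-depth relation: y₂/y₁ = ½[√(1 + 8Fr₁²) − 1] = ½[√94.38 − 1] = 4.36.
y₂ = 4.36 × 0.277 = 1.21 m.

y₂ = 1.21 m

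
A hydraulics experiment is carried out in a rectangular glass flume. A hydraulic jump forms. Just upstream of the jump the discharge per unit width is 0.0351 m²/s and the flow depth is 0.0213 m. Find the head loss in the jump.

V₁ = q/y₁ = 0.0351/0.0213 = 1.65 m/s. Fr₁ = V₁/√(g·y₁) = 1.65/√(9.81×0.0213) = 3.60.
By Bélanger, y₂/y₁ = ½[√(1 + 8Fr₁²) − 1] = ½[√105.0 − 1] = 4.62.
y₂ = 4.62 × 0.0213 = 0.0985 m.
V₂ = q/y₂ = 0.0351/0.0985 = 0.356 m/s. E₁ = y₁ + V₁²/2g = 0.160 m; E₂ = y₂ + V₂²/2g = 0.105 m. ΔE = E₁ − E₂ = 0.0548 m.

ΔE = 0.0548 m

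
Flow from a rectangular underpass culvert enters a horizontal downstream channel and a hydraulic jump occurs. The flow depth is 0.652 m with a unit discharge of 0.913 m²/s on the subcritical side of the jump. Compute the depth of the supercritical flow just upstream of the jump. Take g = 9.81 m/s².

V₂ = q/y₂ = 0.913/0.652 = 1.40 m/s; Fr₂ = V₂/√(g·y₂) = 0.554.
Since the conjugate-depth ratio holds either way, y₁/y₂ = ½[√(1 + 8Fr₂²) − 1] = ½[√3.453 − 1] = 0.429.
y₁ = 0.429 × 0.652 = 0.280 m.

y₁ = 0.280 m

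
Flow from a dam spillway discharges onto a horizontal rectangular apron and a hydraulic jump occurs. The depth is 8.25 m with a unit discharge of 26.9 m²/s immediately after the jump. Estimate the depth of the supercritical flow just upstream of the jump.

y₁ = 1.78 m

V₂ = q/y₂ = 26.9/8.25 = 3.26 m/s; Fr₂ = V₂/√(g·y₂) = 0.362.
Since the conjugate-depth ratio holds either way, y₁/y₂ = ½[√(1 + 8Fr₂²) − 1] = ½[√2.051 − 1] = 0.216.
y₁ = 0.216 × 8.25 = 1.78 m.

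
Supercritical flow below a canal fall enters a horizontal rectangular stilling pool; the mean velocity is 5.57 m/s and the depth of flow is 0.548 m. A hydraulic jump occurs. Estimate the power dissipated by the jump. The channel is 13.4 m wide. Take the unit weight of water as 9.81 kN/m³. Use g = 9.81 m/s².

Fr₁ = V₁/√(g·y₁) = 5.57/√(9.81×0.548) = 2.40.
From the momentum equation for a rectangular channel, y₂/y₁ = ½[√(1 + 8Fr₁²) − 1] = ½[√47.17 − 1] = 2.93.
y₂ = 2.93 × 0.548 = 1.61 m.
Head loss: ΔE = (y₂ − y₁)³/(4y₁y₂) = (1.61 − 0.548)³/(4×0.548×1.61) = 1.19/3.52 = 0.338 m.
q = V₁·y₁ = 5.57 × 0.548 = 3.05 m²/s. Q = q·b = 3.05 × 13.4 = 40.9 m³/s. P = γ·Q·ΔE = 9.81 × 40.9 × 0.338 = 136 kW.

P = 136 kW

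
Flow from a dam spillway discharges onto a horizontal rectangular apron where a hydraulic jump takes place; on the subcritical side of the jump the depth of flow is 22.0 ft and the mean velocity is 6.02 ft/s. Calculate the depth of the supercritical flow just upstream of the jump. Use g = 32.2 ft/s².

y₁ = 2.06 ft

Fr₂ = V₂/√(g·y₂) = 6.02/√(32.2×22.0) = 0.226.
From the momentum equation (using Fr₂), y₁/y₂ = ½[√(1 + 8Fr₂²) − 1] = ½[√1.409 − 1] = 0.0936.
y₁ = 0.0936 × 22.0 = 2.06 ft.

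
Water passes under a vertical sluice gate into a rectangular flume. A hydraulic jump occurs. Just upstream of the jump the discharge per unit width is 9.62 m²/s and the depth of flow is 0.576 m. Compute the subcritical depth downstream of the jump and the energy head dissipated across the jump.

V₁ = q/y₁ = 9.62/0.576 = 16.7 m/s. Fr₁ = V₁/√(g·y₁) = 16.7/√(9.81×0.576) = 7.03.
Conjugate-depth relation: y₂/y₁ = ½[√(1 + 8Fr₁²) − 1] = ½[√395.9 − 1] = 9.45.
y₂ = 9.45 × 0.576 = 5.44 m.
V₂ = q/y₂ = 9.62/5.44 = 1.77 m/s. E₁ = y₁ + V₁²/2g = 14.8 m; E₂ = y₂ + V₂²/2g = 5.60 m. ΔE = E₁ − E₂ = 9.19 m.

y₂ = 5.44 m; ΔE = 9.19 m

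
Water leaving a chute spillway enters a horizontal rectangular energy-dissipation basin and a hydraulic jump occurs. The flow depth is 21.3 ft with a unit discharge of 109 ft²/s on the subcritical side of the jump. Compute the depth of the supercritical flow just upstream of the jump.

V₂ = q/y₂ = 109/21.3 = 5.12 ft/s; Fr₂ = V₂/√(g·y₂) = 0.195.
From the momentum equation (using Fr₂), y₁/y₂ = ½[√(1 + 8Fr₂²) − 1] = ½[√1.305 − 1] = 0.0713.
y₁ = 0.0713 × 21.3 = 1.52 ft.

y₁ = 1.52 ft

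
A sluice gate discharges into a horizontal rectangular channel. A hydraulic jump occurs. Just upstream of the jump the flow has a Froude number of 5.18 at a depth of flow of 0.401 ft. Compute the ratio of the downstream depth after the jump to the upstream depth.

Fr₁ = 5.18 (given).
Sequent-depth ratio: y₂/y₁ = ½[√(1 + 8Fr₁²) − 1] = ½[√215.7 − 1] = 6.84.

y₂/y₁ = 6.84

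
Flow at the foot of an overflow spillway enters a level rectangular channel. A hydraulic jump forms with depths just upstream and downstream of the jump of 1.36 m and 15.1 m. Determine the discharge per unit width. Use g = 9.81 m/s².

For a rectangular channel the momentum equation gives q² = ½·g·y₁·y₂·(y₁ + y₂) = ½×9.81×1.36×15.1×16.5 = 1658.
q = √1658 = 40.7 m²/s.

q = 40.7 m²/s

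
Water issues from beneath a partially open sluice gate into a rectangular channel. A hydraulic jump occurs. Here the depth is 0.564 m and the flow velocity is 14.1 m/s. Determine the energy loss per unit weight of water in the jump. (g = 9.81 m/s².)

ΔE = 6.03 m

Fr₁ = V₁/√(g·y₁) = 14.1/√(9.81×0.564) = 5.99.
Conjugate-depth relation: y₂/y₁ = ½[√(1 + 8Fr₁²) − 1] = ½[√288.5 − 1] = 7.99.
y₂ = 7.99 × 0.564 = 4.51 m.
q = V₁·y₁ = 14.1 × 0.564 = 7.95 m²/s. V₂ = q/y₂ = 7.95/4.51 = 1.76 m/s. E₁ = y₁ + V₁²/2g = 10.7 m; E₂ = y₂ + V₂²/2g = 4.67 m. ΔE = E₁ − E₂ = 6.03 m.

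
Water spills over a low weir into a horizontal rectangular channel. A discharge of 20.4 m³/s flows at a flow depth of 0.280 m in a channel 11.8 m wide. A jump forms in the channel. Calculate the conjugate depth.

q = Q/b = 20.4/11.8 = 1.73 m²/s; V₁ = q/y₁ = 6.17 m/s. Fr₁ = V₁/√(g·y₁) = 3.73.
By Bélanger, y₂/y₁ = ½[√(1 + 8Fr₁²) − 1] = ½[√112.0 − 1] = 4.79.
y₂ = 4.79 × 0.280 = 1.34 m.

y₂ = 1.34 m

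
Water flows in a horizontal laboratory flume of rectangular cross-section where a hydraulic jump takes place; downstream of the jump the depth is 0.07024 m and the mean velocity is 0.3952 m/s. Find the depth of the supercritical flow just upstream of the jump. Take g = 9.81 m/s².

Fr₂ = V₂/√(g·y₂) = 0.3952/√(9.81×0.07024) = 0.4761.
Applying the sequent-depth relation in reverse, y₁/y₂ = ½[√(1 + 8Fr₂²) − 1] = ½[√2.8133 − 1] = 0.3386.
y₁ = 0.3386 × 0.07024 = 0.02379 m.

y₁ = 0.02379 m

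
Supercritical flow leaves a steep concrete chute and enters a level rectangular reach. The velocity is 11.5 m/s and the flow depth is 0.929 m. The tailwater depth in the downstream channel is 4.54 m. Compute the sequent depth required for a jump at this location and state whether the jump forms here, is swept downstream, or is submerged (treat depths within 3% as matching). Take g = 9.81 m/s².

y₂ = 4.56 m; the jump forms here

Fr₁ = V₁/√(g·y₁) = 11.5/√(9.81×0.929) = 3.81.
From the momentum equation for a rectangular channel, y₂/y₁ = ½[√(1 + 8Fr₁²) − 1] = ½[√117.1 − 1] = 4.91.
y₂ = 4.91 × 0.929 = 4.56 m.
Tailwater y_tw = 4.54 m: y_tw ≈ y₂, so the jump forms here.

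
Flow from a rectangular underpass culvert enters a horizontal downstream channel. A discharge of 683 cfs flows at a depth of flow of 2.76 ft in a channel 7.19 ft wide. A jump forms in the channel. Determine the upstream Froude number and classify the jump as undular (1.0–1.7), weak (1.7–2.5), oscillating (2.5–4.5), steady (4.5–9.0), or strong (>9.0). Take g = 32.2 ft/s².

q = Q/b = 683/7.19 = 95.0 ft²/s; V₁ = q/y₁ = 34.4 ft/s. Fr₁ = V₁/√(g·y₁) = 3.65.
Fr₁ = 3.65 lies in the oscillating range.

Fr₁ = 3.65; oscillating jump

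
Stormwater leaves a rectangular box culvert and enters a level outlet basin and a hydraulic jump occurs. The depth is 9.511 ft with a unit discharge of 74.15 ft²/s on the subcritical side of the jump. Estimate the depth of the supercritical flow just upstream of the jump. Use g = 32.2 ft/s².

y₁ = 2.894 ft

V₂ = q/y₂ = 74.15/9.511 = 7.796 ft/s; Fr₂ = V₂/√(g·y₂) = 0.4455.
Since the conjugate-depth ratio holds either way, y₁/y₂ = ½[√(1 + 8Fr₂²) − 1] = ½[√2.5877 − 1] = 0.3043.
y₁ = 0.3043 × 9.511 = 2.894 ft.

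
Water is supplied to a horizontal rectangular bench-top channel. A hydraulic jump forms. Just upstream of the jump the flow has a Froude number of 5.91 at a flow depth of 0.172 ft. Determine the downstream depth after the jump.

Fr₁ = 5.91 (given).
Sequent-depth ratio: y₂/y₁ = ½[√(1 + 8Fr₁²) − 1] = ½[√280.4 − 1] = 7.87.
y₂ = 7.87 × 0.172 = 1.35 ft.

y₂ = 1.35 ft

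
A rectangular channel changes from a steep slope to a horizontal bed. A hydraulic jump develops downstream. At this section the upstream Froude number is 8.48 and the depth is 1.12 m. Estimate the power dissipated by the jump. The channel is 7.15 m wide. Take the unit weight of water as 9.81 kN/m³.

P = 62275 kW

Fr₁ = 8.48 (given).
By Bélanger, y₂/y₁ = ½[√(1 + 8Fr₁²) − 1] = ½[√576.3 − 1] = 11.5.
y₂ = 11.5 × 1.12 = 12.9 m.
V₁ = Fr₁·√(g·y₁) = 8.48×√(9.81×1.12) = 28.1 m/s; q = V₁·y₁ = 31.5 m²/s. V₂ = q/y₂ = 31.5/12.9 = 2.44 m/s. E₁ = y₁ + V₁²/2g = 41.4 m; E₂ = y₂ + V₂²/2g = 13.2 m. ΔE = E₁ − E₂ = 28.2 m.
Q = q·b = 31.5 × 7.15 = 225 m³/s. P = γ·Q·ΔE = 9.81 × 225 × 28.2 = 62275 kW.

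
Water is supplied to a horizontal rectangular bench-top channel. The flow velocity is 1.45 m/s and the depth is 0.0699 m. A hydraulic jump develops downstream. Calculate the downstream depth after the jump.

y₂ = 0.142 m

Fr₁ = V₁/√(g·y₁) = 1.45/√(9.81×0.0699) = 1.75.
Conjugate-depth relation: y₂/y₁ = ½[√(1 + 8Fr₁²) − 1] = ½[√25.53 − 1] = 2.03.
y₂ = 2.03 × 0.0699 = 0.142 m.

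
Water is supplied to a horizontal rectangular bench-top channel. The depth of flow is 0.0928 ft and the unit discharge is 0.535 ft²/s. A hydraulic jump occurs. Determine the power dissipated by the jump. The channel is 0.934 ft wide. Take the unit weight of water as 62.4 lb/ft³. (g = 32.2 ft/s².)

V₁ = q/y₁ = 0.535/0.0928 = 5.77 ft/s. Fr₁ = V₁/√(g·y₁) = 5.77/√(32.2×0.0928) = 3.34.
From the momentum equation for a rectangular channel, y₂/y₁ = ½[√(1 + 8Fr₁²) − 1] = ½[√89.98 − 1] = 4.24.
y₂ = 4.24 × 0.0928 = 0.394 ft.
Head loss: ΔE = (y₂ − y₁)³/(4y₁y₂) = (0.394 − 0.0928)³/(4×0.0928×0.394) = 0.0273/0.146 = 0.186 ft.
Q = q·b = 0.535 × 0.934 = 0.500 cfs. P = γ·Q·ΔE/550 = 62.4 × 0.500 × 0.186 / 550 = 0.0106 hp.

P = 0.0106 hp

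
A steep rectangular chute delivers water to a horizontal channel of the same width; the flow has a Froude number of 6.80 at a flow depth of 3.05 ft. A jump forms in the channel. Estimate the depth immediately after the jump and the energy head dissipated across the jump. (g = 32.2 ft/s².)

Fr₁ = 6.80 (given).
Bélanger equation: y₂/y₁ = ½[√(1 + 8Fr₁²) − 1] = ½[√370.9 − 1] = 9.13.
y₂ = 9.13 × 3.05 = 27.8 ft.
V₁ = Fr₁·√(g·y₁) = 6.80×√(32.2×3.05) = 67.4 ft/s; q = V₁·y₁ = 206 ft²/s. V₂ = q/y₂ = 206/27.8 = 7.38 ft/s. E₁ = y₁ + V₁²/2g = 73.6 ft; E₂ = y₂ + V₂²/2g = 28.7 ft. ΔE = E₁ − E₂ = 44.9 ft.

y₂ = 27.8 ft; ΔE = 44.9 ft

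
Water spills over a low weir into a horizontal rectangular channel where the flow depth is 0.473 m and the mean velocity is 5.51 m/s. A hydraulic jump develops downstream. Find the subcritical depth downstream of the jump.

Fr₁ = V₁/√(g·y₁) = 5.51/√(9.81×0.473) = 2.56.
Bélanger equation: y₂/y₁ = ½[√(1 + 8Fr₁²) − 1] = ½[√53.34 − 1] = 3.15.
y₂ = 3.15 × 0.473 = 1.49 m.

y₂ = 1.49 m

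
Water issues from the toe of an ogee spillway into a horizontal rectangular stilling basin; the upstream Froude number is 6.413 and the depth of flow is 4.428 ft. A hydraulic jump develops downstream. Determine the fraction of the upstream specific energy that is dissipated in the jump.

Fr₁ = 6.413 (given).
Sequent-depth ratio: y₂/y₁ = ½[√(1 + 8Fr₁²) − 1] = ½[√330.01 − 1] = 8.583.
y₂ = 8.583 × 4.428 = 38.01 ft.
E₁ = y₁(1 + Fr₁²/2) = 4.428×(1 + 6.413²/2) = 95.48 ft. ΔE = (y₂ − y₁)³/(4y₁y₂) = 56.24 ft. ΔE/E₁ = 56.24/95.48 = 0.589.

ΔE/E₁ = 0.589 (58.9%)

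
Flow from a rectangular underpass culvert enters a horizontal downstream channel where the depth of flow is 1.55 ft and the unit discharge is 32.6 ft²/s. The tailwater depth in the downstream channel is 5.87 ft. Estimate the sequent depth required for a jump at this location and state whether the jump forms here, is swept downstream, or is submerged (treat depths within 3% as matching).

y₂ = 5.80 ft; the jump forms here

V₁ = q/y₁ = 32.6/1.55 = 21.0 ft/s. Fr₁ = V₁/√(g·y₁) = 21.0/√(32.2×1.55) = 2.98.
From the momentum equation for a rectangular channel, y₂/y₁ = ½[√(1 + 8Fr₁²) − 1] = ½[√71.90 − 1] = 3.74.
y₂ = 3.74 × 1.55 = 5.80 ft.
Tailwater y_tw = 5.87 ft: y_tw ≈ y₂, so the jump forms here.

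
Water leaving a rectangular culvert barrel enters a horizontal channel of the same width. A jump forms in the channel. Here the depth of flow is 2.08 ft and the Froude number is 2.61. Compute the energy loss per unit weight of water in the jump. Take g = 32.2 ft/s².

ΔE = 1.78 ft

Fr₁ = 2.61 (given).
Bélanger equation: y₂/y₁ = ½[√(1 + 8Fr₁²) − 1] = ½[√55.50 − 1] = 3.22.
y₂ = 3.22 × 2.08 = 6.71 ft.
V₁ = Fr₁·√(g·y₁) = 2.61×√(32.2×2.08) = 21.4 ft/s; q = V₁·y₁ = 44.4 ft²/s. V₂ = q/y₂ = 44.4/6.71 = 6.62 ft/s. E₁ = y₁ + V₁²/2g = 9.16 ft; E₂ = y₂ + V₂²/2g = 7.39 ft. ΔE = E₁ − E₂ = 1.78 ft.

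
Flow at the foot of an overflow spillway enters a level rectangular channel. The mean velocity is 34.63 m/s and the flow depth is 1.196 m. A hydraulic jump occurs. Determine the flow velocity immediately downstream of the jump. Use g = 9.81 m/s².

V₂ = 2.508 m/s

Fr₁ = V₁/√(g·y₁) = 34.63/√(9.81×1.196) = 10.11.
Conjugate-depth relation: y₂/y₁ = ½[√(1 + 8Fr₁²) − 1] = ½[√818.70 − 1] = 13.81.
y₂ = 13.81 × 1.196 = 16.51 m.
q = V₁·y₁ = 34.63 × 1.196 = 41.42 m²/s.
V₂ = q/y₂ = 41.42/16.51 = 2.508 m/s.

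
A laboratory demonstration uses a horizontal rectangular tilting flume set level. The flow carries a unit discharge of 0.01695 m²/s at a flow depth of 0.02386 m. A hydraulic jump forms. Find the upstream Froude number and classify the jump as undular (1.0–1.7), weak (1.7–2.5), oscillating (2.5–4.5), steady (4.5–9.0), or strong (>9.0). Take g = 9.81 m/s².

V₁ = q/y₁ = 0.01695/0.02386 = 0.7104 m/s. Fr₁ = V₁/√(g·y₁) = 0.7104/√(9.81×0.02386) = 1.468.
Fr₁ = 1.468 lies in the undular range.

Fr₁ = 1.468; undular jump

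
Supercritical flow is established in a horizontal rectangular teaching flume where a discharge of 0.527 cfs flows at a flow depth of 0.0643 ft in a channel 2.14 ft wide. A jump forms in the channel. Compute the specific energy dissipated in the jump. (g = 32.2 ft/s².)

ΔE = 0.0591 ft

q = Q/b = 0.527/2.14 = 0.246 ft²/s; V₁ = q/y₁ = 3.83 ft/s. Fr₁ = V₁/√(g·y₁) = 2.66.
Bélanger equation: y₂/y₁ = ½[√(1 + 8Fr₁²) − 1] = ½[√57.68 − 1] = 3.30.
y₂ = 3.30 × 0.0643 = 0.212 ft.
V₂ = q/y₂ = 0.246/0.212 = 1.16 ft/s. E₁ = y₁ + V₁²/2g = 0.292 ft; E₂ = y₂ + V₂²/2g = 0.233 ft. ΔE = E₁ − E₂ = 0.0591 ft.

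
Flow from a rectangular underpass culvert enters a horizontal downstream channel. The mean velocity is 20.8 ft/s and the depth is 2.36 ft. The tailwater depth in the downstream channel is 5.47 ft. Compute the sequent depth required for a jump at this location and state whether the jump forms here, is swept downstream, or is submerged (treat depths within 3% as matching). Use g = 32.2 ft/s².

y₂ = 6.87 ft; the jump is swept downstream

Fr₁ = V₁/√(g·y₁) = 20.8/√(32.2×2.36) = 2.39.
Sequent-depth ratio: y₂/y₁ = ½[√(1 + 8Fr₁²) − 1] = ½[√46.55 − 1] = 2.91.
y₂ = 2.91 × 2.36 = 6.87 ft.
Tailwater y_tw = 5.47 ft: y_tw < y₂, so the jump is swept downstream.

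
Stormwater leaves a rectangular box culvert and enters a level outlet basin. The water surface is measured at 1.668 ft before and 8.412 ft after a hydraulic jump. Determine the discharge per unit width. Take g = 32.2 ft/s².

For a rectangular channel the momentum equation gives q² = ½·g·y₁·y₂·(y₁ + y₂) = ½×32.2×1.668×8.412×10.08 = 2277.
q = √2277 = 47.72 ft²/s.

q = 47.72 ft²/s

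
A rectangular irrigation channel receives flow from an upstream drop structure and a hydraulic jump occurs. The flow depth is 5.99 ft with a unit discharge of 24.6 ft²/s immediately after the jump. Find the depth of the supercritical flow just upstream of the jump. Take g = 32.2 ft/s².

y₁ = 0.909 ft

V₂ = q/y₂ = 24.6/5.99 = 4.11 ft/s; Fr₂ = V₂/√(g·y₂) = 0.296.
Since the conjugate-depth ratio holds either way, y₁/y₂ = ½[√(1 + 8Fr₂²) − 1] = ½[√1.700 − 1] = 0.152.
y₁ = 0.152 × 5.99 = 0.909 ft.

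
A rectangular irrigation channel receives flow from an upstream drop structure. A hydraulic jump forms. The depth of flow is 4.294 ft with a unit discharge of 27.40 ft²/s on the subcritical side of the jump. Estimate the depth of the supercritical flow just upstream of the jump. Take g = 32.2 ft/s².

V₂ = q/y₂ = 27.40/4.294 = 6.381 ft/s; Fr₂ = V₂/√(g·y₂) = 0.5427.
Applying the sequent-depth relation in reverse, y₁/y₂ = ½[√(1 + 8Fr₂²) − 1] = ½[√3.3559 − 1] = 0.4160.
y₁ = 0.4160 × 4.294 = 1.786 ft.

y₁ = 1.786 ft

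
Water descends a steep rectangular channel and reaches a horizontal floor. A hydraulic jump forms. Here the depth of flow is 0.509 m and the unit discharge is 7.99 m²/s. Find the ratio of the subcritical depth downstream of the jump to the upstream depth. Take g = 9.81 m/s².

y₂/y₁ = 9.45

V₁ = q/y₁ = 7.99/0.509 = 15.7 m/s. Fr₁ = V₁/√(g·y₁) = 15.7/√(9.81×0.509) = 7.02.
Conjugate-depth relation: y₂/y₁ = ½[√(1 + 8Fr₁²) − 1] = ½[√395.8 − 1] = 9.45.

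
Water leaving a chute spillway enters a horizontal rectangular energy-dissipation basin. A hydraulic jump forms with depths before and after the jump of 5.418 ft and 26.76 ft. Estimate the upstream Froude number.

For a rectangular channel the momentum equation gives q² = ½·g·y₁·y₂·(y₁ + y₂) = ½×32.2×5.418×26.76×32.18 = 75112.
q = √75112 = 274.1 ft²/s.
V₁ = q/y₁ = 50.58 ft/s; Fr₁ = V₁/√(g·y₁) = 3.830.

Fr₁ = 3.830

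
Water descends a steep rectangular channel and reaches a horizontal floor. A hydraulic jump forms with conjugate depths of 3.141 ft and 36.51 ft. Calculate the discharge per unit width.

For a rectangular channel the momentum equation gives q² = ½·g·y₁·y₂·(y₁ + y₂) = ½×32.2×3.141×36.51×39.65 = 73208.
q = √73208 = 270.6 ft²/s.

q = 270.6 ft²/s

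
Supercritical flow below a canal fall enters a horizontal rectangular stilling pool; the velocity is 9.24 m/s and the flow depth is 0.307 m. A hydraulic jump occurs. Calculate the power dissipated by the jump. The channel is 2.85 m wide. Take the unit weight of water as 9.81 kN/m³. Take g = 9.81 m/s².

P = 191 kW

Fr₁ = V₁/√(g·y₁) = 9.24/√(9.81×0.307) = 5.32.
By Bélanger, y₂/y₁ = ½[√(1 + 8Fr₁²) − 1] = ½[√227.8 − 1] = 7.05.
y₂ = 7.05 × 0.307 = 2.16 m.
Head loss: ΔE = (y₂ − y₁)³/(4y₁y₂) = (2.16 − 0.307)³/(4×0.307×2.16) = 6.40/2.66 = 2.41 m.
q = V₁·y₁ = 9.24 × 0.307 = 2.84 m²/s. Q = q·b = 2.84 × 2.85 = 8.08 m³/s. P = γ·Q·ΔE = 9.81 × 8.08 × 2.41 = 191 kW.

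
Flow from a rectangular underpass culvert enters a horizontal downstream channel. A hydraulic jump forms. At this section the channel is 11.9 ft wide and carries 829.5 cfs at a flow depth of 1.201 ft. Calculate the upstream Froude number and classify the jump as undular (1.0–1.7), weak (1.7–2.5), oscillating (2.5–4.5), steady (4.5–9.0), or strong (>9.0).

Fr₁ = 9.333; strong jump

q = Q/b = 829.5/11.9 = 69.71 ft²/s; V₁ = q/y₁ = 58.04 ft/s. Fr₁ = V₁/√(g·y₁) = 9.333.
Fr₁ = 9.333 lies in the strong range.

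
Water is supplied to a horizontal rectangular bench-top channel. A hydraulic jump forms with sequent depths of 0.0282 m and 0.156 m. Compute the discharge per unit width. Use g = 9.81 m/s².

q = 0.0630 m²/s

For a rectangular channel the momentum equation gives q² = ½·g·y₁·y₂·(y₁ + y₂) = ½×9.81×0.0282×0.156×0.184 = 0.00397.
q = √0.00397 = 0.0630 m²/s.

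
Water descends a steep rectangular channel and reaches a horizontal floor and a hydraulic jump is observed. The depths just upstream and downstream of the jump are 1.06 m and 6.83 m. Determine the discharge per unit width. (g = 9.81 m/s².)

For a rectangular channel the momentum equation gives q² = ½·g·y₁·y₂·(y₁ + y₂) = ½×9.81×1.06×6.83×7.89 = 280.
q = √280 = 16.7 m²/s.

q = 16.7 m²/s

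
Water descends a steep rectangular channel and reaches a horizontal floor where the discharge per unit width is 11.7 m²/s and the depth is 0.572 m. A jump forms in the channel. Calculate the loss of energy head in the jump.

V₁ = q/y₁ = 11.7/0.572 = 20.5 m/s. Fr₁ = V₁/√(g·y₁) = 20.5/√(9.81×0.572) = 8.63.
Sequent-depth ratio: y₂/y₁ = ½[√(1 + 8Fr₁²) − 1] = ½[√597.5 − 1] = 11.7.
y₂ = 11.7 × 0.572 = 6.70 m.
V₂ = q/y₂ = 11.7/6.70 = 1.74 m/s. E₁ = y₁ + V₁²/2g = 21.9 m; E₂ = y₂ + V₂²/2g = 6.86 m. ΔE = E₁ − E₂ = 15.0 m.

ΔE = 15.0 m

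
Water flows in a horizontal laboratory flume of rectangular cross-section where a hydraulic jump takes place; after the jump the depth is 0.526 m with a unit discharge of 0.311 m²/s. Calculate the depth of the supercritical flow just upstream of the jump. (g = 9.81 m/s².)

y₁ = 0.0636 m

V₂ = q/y₂ = 0.311/0.526 = 0.591 m/s; Fr₂ = V₂/√(g·y₂) = 0.260.
Since the conjugate-depth ratio holds either way, y₁/y₂ = ½[√(1 + 8Fr₂²) − 1] = ½[√1.542 − 1] = 0.121.
y₁ = 0.121 × 0.526 = 0.0636 m.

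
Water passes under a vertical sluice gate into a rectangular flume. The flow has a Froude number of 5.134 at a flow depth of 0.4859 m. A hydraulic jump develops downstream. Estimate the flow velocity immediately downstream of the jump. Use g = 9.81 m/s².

Fr₁ = 5.134 (given).
Sequent-depth ratio: y₂/y₁ = ½[√(1 + 8Fr₁²) − 1] = ½[√211.86 − 1] = 6.778.
y₂ = 6.778 × 0.4859 = 3.293 m.
V₁ = Fr₁·√(g·y₁) = 5.134×√(9.81×0.4859) = 11.21 m/s; q = V₁·y₁ = 5.446 m²/s.
V₂ = q/y₂ = 5.446/3.293 = 1.654 m/s.

V₂ = 1.654 m/s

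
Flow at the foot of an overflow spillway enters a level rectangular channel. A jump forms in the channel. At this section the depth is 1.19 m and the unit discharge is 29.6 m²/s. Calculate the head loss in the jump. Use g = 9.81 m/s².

V₁ = q/y₁ = 29.6/1.19 = 24.9 m/s. Fr₁ = V₁/√(g·y₁) = 24.9/√(9.81×1.19) = 7.28.
By Bélanger, y₂/y₁ = ½[√(1 + 8Fr₁²) − 1] = ½[√425.0 − 1] = 9.81.
y₂ = 9.81 × 1.19 = 11.7 m.
Head loss: ΔE = (y₂ − y₁)³/(4y₁y₂) = (11.7 − 1.19)³/(4×1.19×11.7) = 1151/55.6 = 20.7 m.

ΔE = 20.7 m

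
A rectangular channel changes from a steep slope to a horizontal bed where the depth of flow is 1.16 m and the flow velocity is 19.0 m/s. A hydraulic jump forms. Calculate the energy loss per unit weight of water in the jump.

Fr₁ = V₁/√(g·y₁) = 19.0/√(9.81×1.16) = 5.63.
Conjugate-depth relation: y₂/y₁ = ½[√(1 + 8Fr₁²) − 1] = ½[√254.8 − 1] = 7.48.
y₂ = 7.48 × 1.16 = 8.68 m.
Head loss: ΔE = (y₂ − y₁)³/(4y₁y₂) = (8.68 − 1.16)³/(4×1.16×8.68) = 425/40.3 = 10.6 m.

ΔE = 10.6 m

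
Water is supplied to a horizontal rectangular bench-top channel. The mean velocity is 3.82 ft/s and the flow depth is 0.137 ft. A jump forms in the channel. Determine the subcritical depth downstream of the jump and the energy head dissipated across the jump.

y₂ = 0.290 ft; ΔE = 0.0227 ft

Fr₁ = V₁/√(g·y₁) = 3.82/√(32.2×0.137) = 1.82.
By Bélanger, y₂/y₁ = ½[√(1 + 8Fr₁²) − 1] = ½[√27.46 − 1] = 2.12.
y₂ = 2.12 × 0.137 = 0.290 ft.
q = V₁·y₁ = 3.82 × 0.137 = 0.523 ft²/s. V₂ = q/y₂ = 0.523/0.290 = 1.80 ft/s. E₁ = y₁ + V₁²/2g = 0.364 ft; E₂ = y₂ + V₂²/2g = 0.341 ft. ΔE = E₁ − E₂ = 0.0227 ft.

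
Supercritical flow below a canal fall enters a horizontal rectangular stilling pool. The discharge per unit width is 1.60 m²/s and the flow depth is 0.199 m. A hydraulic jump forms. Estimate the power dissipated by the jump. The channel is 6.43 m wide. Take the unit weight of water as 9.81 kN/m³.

P = 193 kW

V₁ = q/y₁ = 1.60/0.199 = 8.04 m/s. Fr₁ = V₁/√(g·y₁) = 8.04/√(9.81×0.199) = 5.75.
From the momentum equation for a rectangular channel, y₂/y₁ = ½[√(1 + 8Fr₁²) − 1] = ½[√265.9 − 1] = 7.65.
y₂ = 7.65 × 0.199 = 1.52 m.
Head loss: ΔE = (y₂ − y₁)³/(4y₁y₂) = (1.52 − 0.199)³/(4×0.199×1.52) = 2.32/1.21 = 1.91 m.
Q = q·b = 1.60 × 6.43 = 10.3 m³/s. P = γ·Q·ΔE = 9.81 × 10.3 × 1.91 = 193 kW.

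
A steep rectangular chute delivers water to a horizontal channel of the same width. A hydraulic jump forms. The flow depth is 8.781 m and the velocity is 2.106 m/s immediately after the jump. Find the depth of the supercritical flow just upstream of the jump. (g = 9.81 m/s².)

Fr₂ = V₂/√(g·y₂) = 2.106/√(9.81×8.781) = 0.2269.
From the momentum equation (using Fr₂), y₁/y₂ = ½[√(1 + 8Fr₂²) − 1] = ½[√1.4119 − 1] = 0.09412.
y₁ = 0.09412 × 8.781 = 0.8264 m.

y₁ = 0.8264 m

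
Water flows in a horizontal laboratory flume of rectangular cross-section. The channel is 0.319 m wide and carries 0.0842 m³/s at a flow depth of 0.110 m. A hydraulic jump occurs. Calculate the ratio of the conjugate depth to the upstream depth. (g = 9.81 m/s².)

y₂/y₁ = 2.80

q = Q/b = 0.0842/0.319 = 0.264 m²/s; V₁ = q/y₁ = 2.40 m/s. Fr₁ = V₁/√(g·y₁) = 2.31.
By Bélanger, y₂/y₁ = ½[√(1 + 8Fr₁²) − 1] = ½[√43.69 − 1] = 2.80.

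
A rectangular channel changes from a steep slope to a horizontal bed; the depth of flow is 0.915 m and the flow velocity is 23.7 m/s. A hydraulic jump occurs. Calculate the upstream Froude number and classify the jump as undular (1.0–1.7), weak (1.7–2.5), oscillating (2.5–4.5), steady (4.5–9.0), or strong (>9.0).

Fr₁ = 7.91; steady jump

Fr₁ = V₁/√(g·y₁) = 23.7/√(9.81×0.915) = 7.91.
Fr₁ = 7.91 lies in the steady range.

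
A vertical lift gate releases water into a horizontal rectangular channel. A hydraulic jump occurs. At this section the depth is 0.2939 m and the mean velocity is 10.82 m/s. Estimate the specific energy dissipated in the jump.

Fr₁ = V₁/√(g·y₁) = 10.82/√(9.81×0.2939) = 6.372.
Sequent-depth ratio: y₂/y₁ = ½[√(1 + 8Fr₁²) − 1] = ½[√325.84 − 1] = 8.526.
y₂ = 8.526 × 0.2939 = 2.506 m.
q = V₁·y₁ = 10.82 × 0.2939 = 3.180 m²/s. V₂ = q/y₂ = 3.180/2.506 = 1.269 m/s. E₁ = y₁ + V₁²/2g = 6.261 m; E₂ = y₂ + V₂²/2g = 2.588 m. ΔE = E₁ − E₂ = 3.673 m.

ΔE = 3.673 m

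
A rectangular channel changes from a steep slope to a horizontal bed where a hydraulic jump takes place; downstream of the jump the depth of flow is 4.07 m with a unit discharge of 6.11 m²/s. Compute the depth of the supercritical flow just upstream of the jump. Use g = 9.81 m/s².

V₂ = q/y₂ = 6.11/4.07 = 1.50 m/s; Fr₂ = V₂/√(g·y₂) = 0.238.
The Bélanger relation is symmetric: y₁/y₂ = ½[√(1 + 8Fr₂²) − 1] = ½[√1.452 − 1] = 0.102.
y₁ = 0.102 × 4.07 = 0.417 m.

y₁ = 0.417 m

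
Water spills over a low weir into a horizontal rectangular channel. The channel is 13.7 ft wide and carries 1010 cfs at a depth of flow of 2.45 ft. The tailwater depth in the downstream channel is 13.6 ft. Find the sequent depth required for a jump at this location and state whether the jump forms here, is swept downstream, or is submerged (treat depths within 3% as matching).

q = Q/b = 1010/13.7 = 73.7 ft²/s; V₁ = q/y₁ = 30.1 ft/s. Fr₁ = V₁/√(g·y₁) = 3.39.
Conjugate-depth relation: y₂/y₁ = ½[√(1 + 8Fr₁²) − 1] = ½[√92.82 − 1] = 4.32.
y₂ = 4.32 × 2.45 = 10.6 ft.
Tailwater y_tw = 13.6 ft: y_tw > y₂, so the jump is submerged.

y₂ = 10.6 ft; the jump is submerged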